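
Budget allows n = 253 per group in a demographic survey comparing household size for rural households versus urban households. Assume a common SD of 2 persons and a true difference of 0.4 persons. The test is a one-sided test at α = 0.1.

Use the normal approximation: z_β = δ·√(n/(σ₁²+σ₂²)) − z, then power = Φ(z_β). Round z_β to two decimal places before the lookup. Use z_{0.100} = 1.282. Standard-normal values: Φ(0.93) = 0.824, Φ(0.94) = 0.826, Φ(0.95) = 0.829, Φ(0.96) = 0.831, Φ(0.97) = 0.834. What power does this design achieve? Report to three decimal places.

Power ≈ 0.834

z_β = δ·√(n/(σ₁²+σ₂²)) − z_α
    = 0.4 · √(253/8) − 1.282
    = 0.4 · 5.62361 − 1.282
    = 2.2494 − 1.282 = 0.9674 → 0.97
Power = Φ(0.97) = 0.834.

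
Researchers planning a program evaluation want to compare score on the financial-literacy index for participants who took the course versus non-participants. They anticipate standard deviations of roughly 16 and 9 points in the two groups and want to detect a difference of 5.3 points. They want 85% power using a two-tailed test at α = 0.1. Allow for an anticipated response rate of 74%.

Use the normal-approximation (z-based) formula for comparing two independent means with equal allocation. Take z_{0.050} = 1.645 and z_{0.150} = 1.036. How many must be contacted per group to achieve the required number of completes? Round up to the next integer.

n = 117 per group

n = (z_{α/2} + z_β)² · (σ₁² + σ₂²) / δ²
  = (1.645 + 1.036)² · (16² + 9² = 337) / 5.3²
  = 7.1878 · 337 / 28.09
  = 86.23
Adjust for 74% response: 86.23 / 0.74 = 116.53.
Round up → n = 117 per group.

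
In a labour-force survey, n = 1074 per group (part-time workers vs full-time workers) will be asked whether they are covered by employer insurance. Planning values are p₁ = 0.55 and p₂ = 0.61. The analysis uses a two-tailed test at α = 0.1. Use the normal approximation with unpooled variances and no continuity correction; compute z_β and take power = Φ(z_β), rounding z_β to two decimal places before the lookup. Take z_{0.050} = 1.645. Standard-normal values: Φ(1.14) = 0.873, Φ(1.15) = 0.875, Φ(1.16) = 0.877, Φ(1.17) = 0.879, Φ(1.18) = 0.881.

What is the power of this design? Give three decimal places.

z_β = |p₁−p₂|·√(n/[p₁q₁+p₂q₂]) − z_{α/2}
    = 0.06 · √(1074/0.4854) − 1.645
    = 0.06 · 47.0384 − 1.645
    = 2.8223 − 1.645 = 1.1773 → 1.18
Power = Φ(1.18) = 0.881.

Power ≈ 0.881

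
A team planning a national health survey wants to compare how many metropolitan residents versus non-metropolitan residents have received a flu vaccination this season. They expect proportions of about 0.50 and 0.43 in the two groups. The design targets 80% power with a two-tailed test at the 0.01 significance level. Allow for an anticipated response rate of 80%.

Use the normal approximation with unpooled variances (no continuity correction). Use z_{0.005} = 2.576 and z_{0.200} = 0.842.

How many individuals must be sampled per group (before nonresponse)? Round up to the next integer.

n = (z_{α/2} + z_β)² · [p₁(1−p₁) + p₂(1−p₂)] / (p₁ − p₂)²
  = (2.576 + 0.842)² · (0.50·0.50 + 0.43·0.57) / (0.07)²
  = (3.418)² · (0.2500 + 0.2451) / 0.0049
  = 11.6827 · 0.4951 / 0.0049
  = 1180.43
Adjust for 80% response: 1180.43 / 0.80 = 1475.54.
Round up → n = 1476 per group.

n = 1476 per group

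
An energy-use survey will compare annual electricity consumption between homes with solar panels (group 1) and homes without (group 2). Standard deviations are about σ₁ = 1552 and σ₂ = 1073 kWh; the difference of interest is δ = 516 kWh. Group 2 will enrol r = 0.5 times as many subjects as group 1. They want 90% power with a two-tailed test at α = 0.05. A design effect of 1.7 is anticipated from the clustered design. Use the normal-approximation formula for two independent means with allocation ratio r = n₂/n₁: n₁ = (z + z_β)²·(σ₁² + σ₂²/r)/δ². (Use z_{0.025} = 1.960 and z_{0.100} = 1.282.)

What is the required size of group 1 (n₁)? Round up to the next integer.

n₁ = (z_{α/2} + z_β)² · (σ₁² + σ₂²/r) / δ²
   = (1.960 + 1.282)² · (1552² + 1073²/0.5) / 516²
   = 10.5106 · (2408704 + 2302658) / 266256
   = 10.5106 · 4711362 / 266256
   = 185.98
Design effect: 1.7 × 185.98 = 316.17.
Round up → n₁ = 317; n₂ = r·n₁ = 0.5 × 317 = 159.

n₁ = 317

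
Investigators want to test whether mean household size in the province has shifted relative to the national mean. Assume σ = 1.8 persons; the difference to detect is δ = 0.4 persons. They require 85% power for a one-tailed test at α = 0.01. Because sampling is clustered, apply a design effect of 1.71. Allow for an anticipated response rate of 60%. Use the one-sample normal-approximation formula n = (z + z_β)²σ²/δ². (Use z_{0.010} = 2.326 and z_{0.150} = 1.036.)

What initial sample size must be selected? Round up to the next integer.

n = 653

n = (z_α + z_β)² · σ² / δ²
  = (2.326 + 1.036)² · 1.8² / 0.4²
  = 11.3030 · 3.24 / 0.16
  = 228.89
Design effect: 1.71 × 228.89 = 391.40.
Adjust for 60% response: 391.40 / 0.60 = 652.33.
Round up → n = 653.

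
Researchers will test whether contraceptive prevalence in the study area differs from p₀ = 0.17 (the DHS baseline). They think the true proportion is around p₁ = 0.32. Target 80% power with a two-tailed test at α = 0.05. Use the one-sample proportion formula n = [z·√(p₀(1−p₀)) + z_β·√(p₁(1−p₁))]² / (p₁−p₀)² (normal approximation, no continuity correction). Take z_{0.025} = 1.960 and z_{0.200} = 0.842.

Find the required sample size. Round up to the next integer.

n = 57

n = [z_{α/2}·√(p₀q₀) + z_β·√(p₁q₁)]² / (p₁ − p₀)²
  = [1.960·√(0.17·0.83) + 0.842·√(0.32·0.68)]² / (0.15)²
  = [1.960·0.3756 + 0.842·0.4665]² / 0.0225
  = [1.1290]² / 0.0225
  = 56.65
Round up → n = 57.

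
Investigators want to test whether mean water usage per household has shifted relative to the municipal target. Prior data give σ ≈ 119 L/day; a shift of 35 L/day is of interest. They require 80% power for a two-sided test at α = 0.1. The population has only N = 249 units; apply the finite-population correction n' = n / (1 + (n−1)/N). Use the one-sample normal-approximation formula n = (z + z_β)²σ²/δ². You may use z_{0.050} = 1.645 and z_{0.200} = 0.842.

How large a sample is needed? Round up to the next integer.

n = 56

n = (z_{α/2} + z_β)² · σ² / δ²
  = (1.645 + 0.842)² · 119² / 35²
  = 6.1852 · 14161 / 1225
  = 71.50
Finite-population correction (N = 249): 71.50 / (1 + (71.50 − 1)/249) = 55.72.
Round up → n = 56.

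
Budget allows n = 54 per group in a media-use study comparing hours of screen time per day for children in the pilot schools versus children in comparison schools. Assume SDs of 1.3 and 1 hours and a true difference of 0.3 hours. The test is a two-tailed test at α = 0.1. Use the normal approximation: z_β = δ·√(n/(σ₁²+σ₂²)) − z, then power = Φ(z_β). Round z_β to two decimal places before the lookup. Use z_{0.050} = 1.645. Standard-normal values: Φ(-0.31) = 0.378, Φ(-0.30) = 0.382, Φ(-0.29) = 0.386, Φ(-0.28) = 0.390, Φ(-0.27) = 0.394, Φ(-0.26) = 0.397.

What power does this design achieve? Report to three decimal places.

Power ≈ 0.382

z_β = δ·√(n/(σ₁²+σ₂²)) − z_{α/2}
    = 0.3 · √(54/2.69) − 1.645
    = 0.3 · 4.48044 − 1.645
    = 1.3441 − 1.645 = -0.3009 → -0.30
Power = Φ(-0.30) = 0.382.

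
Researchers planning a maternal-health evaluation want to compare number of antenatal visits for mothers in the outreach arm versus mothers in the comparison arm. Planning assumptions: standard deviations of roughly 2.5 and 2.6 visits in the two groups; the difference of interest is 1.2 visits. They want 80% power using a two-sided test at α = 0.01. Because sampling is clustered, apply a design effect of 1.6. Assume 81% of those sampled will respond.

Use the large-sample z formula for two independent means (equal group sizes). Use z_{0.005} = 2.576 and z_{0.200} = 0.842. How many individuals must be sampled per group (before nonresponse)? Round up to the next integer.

n = (z_{α/2} + z_β)² · (σ₁² + σ₂²) / δ²
  = (2.576 + 0.842)² · (2.5² + 2.6² = 13.01) / 1.2²
  = 11.6827 · 13.01 / 1.44
  = 105.55
Design effect: 1.6 × 105.55 = 168.88.
Adjust for 81% response: 168.88 / 0.81 = 208.49.
Round up → n = 209 per group.

n = 209 per group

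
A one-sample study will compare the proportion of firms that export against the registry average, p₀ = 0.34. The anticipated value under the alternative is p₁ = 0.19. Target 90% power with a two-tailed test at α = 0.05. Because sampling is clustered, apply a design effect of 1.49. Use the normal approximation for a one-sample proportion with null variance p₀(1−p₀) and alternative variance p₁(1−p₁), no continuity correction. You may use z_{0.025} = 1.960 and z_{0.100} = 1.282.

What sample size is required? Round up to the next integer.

n = [z_{α/2}·√(p₀q₀) + z_β·√(p₁q₁)]² / (p₁ − p₀)²
  = [1.960·√(0.34·0.66) + 1.282·√(0.19·0.81)]² / (-0.15)²
  = [1.960·0.4737 + 1.282·0.3923]² / 0.0225
  = [1.4314]² / 0.0225
  = 91.06
Design effect: 1.49 × 91.06 = 135.68.
Round up → n = 136.

n = 136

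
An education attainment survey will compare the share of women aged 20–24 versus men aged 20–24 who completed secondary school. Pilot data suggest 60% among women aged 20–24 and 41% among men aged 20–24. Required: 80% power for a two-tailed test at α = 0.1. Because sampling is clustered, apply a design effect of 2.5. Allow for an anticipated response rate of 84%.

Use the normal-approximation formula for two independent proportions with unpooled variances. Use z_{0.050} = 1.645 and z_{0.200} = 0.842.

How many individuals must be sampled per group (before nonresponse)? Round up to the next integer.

n = (z_{α/2} + z_β)² · [p₁(1−p₁) + p₂(1−p₂)] / (p₁ − p₂)²
  = (1.645 + 0.842)² · (0.60·0.40 + 0.41·0.59) / (0.19)²
  = (2.487)² · (0.2400 + 0.2419) / 0.0361
  = 6.1852 · 0.4819 / 0.0361
  = 82.57
Design effect: 2.5 × 82.57 = 206.42.
Adjust for 84% response: 206.42 / 0.84 = 245.73.
Round up → n = 246 per group.

n = 246 per group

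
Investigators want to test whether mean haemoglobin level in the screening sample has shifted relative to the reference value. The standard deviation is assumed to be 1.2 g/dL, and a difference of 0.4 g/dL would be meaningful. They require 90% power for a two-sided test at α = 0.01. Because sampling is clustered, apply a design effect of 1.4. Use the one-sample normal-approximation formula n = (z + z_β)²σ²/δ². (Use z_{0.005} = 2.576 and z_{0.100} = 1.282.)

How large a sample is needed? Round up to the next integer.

n = 188

n = (z_{α/2} + z_β)² · σ² / δ²
  = (2.576 + 1.282)² · 1.2² / 0.4²
  = 14.8842 · 1.44 / 0.16
  = 133.96
Design effect: 1.4 × 133.96 = 187.54.
Round up → n = 188.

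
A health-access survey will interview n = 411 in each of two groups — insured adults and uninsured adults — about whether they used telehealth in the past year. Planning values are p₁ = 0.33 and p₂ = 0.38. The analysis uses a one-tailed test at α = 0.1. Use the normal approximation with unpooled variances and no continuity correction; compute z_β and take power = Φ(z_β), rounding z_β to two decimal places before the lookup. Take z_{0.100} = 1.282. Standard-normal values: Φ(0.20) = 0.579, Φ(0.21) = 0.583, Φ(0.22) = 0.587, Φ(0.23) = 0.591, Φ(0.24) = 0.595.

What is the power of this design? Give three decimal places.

Power ≈ 0.587

z_β = |p₁−p₂|·√(n/[p₁q₁+p₂q₂]) − z_α
    = 0.05 · √(411/0.4567) − 1.282
    = 0.05 · 29.9989 − 1.282
    = 1.4999 − 1.282 = 0.2179 → 0.22
Power = Φ(0.22) = 0.587.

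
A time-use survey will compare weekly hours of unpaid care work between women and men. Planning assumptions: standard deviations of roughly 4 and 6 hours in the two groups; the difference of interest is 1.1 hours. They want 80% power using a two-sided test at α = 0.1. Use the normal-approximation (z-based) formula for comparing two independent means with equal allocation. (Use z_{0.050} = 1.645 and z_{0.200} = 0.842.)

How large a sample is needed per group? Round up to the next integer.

n = (z_{α/2} + z_β)² · (σ₁² + σ₂²) / δ²
  = (1.645 + 0.842)² · (4² + 6² = 52) / 1.1²
  = 6.1852 · 52 / 1.21
  = 265.81
Round up → n = 266 per group.

n = 266 per group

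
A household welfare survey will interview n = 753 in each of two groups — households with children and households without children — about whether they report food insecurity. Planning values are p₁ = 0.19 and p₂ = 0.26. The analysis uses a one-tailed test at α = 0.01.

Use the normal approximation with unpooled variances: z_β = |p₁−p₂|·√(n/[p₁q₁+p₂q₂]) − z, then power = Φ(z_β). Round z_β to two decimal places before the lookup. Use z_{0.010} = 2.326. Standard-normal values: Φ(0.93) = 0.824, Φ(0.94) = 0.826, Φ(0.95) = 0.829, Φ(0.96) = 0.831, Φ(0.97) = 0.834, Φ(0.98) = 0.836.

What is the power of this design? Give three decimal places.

Power ≈ 0.826

z_β = |p₁−p₂|·√(n/[p₁q₁+p₂q₂]) − z_α
    = 0.07 · √(753/0.3463) − 2.326
    = 0.07 · 46.6306 − 2.326
    = 3.2641 − 2.326 = 0.9381 → 0.94
Power = Φ(0.94) = 0.826.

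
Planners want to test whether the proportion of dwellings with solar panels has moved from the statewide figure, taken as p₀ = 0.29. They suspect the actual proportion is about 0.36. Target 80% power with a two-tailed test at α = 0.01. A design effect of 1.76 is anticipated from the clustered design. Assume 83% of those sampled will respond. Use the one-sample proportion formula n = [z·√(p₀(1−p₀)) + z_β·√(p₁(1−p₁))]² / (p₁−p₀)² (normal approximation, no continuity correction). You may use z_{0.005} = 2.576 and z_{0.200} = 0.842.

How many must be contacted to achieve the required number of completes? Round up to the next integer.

n = [z_{α/2}·√(p₀q₀) + z_β·√(p₁q₁)]² / (p₁ − p₀)²
  = [2.576·√(0.29·0.71) + 0.842·√(0.36·0.64)]² / (0.07)²
  = [2.576·0.4538 + 0.842·0.4800]² / 0.0049
  = [1.5731]² / 0.0049
  = 505.00
Design effect: 1.76 × 505.00 = 888.80.
Adjust for 83% response: 888.80 / 0.83 = 1070.84.
Round up → n = 1071.

n = 1071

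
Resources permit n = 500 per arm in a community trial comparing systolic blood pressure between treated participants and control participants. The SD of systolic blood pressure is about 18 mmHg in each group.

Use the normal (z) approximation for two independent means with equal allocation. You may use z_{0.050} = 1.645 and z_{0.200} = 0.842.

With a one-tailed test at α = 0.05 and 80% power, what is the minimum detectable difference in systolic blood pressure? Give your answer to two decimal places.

Minimum detectable difference ≈ 2.83 mmHg

δ = (z_α + z_β) · √((σ₁²+σ₂²)/n)
  = (1.645 + 0.842) · √(648/500)
  = 2.487 · √1.296
  = 2.487 · 1.1384
  = 2.8313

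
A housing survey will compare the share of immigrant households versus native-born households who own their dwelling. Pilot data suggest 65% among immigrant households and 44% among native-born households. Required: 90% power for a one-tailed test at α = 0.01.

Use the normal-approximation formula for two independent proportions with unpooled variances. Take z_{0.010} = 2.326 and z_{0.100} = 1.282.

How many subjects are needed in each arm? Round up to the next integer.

n = (z_α + z_β)² · [p₁(1−p₁) + p₂(1−p₂)] / (p₁ − p₂)²
  = (2.326 + 1.282)² · (0.65·0.35 + 0.44·0.56) / (0.21)²
  = (3.608)² · (0.2275 + 0.2464) / 0.0441
  = 13.0177 · 0.4739 / 0.0441
  = 139.89
Round up → n = 140 per group.

n = 140 per group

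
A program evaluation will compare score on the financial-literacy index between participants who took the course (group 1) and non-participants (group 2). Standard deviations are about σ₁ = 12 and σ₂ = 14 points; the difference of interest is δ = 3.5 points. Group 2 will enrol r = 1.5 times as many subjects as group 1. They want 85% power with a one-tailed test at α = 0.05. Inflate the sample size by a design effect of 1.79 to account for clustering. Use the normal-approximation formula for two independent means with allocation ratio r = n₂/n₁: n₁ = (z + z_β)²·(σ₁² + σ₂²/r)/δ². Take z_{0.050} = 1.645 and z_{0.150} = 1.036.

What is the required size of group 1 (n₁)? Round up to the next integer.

n₁ = 289

n₁ = (z_α + z_β)² · (σ₁² + σ₂²/r) / δ²
   = (1.645 + 1.036)² · (12² + 14²/1.5) / 3.5²
   = 7.1878 · (144 + 130.6667) / 12.25
   = 7.1878 · 274.6667 / 12.25
   = 161.16
Design effect: 1.79 × 161.16 = 288.48.
Round up → n₁ = 289; n₂ = r·n₁ = 1.5 × 289 = 434.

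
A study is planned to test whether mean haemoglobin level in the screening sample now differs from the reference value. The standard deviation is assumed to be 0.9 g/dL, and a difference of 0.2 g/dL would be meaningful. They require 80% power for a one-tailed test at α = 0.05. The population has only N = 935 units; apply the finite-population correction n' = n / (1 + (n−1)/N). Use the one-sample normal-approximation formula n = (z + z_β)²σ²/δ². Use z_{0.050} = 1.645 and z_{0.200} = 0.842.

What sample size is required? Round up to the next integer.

n = (z_α + z_β)² · σ² / δ²
  = (1.645 + 0.842)² · 0.9² / 0.2²
  = 6.1852 · 0.81 / 0.04
  = 125.25
Finite-population correction (N = 935): 125.25 / (1 + (125.25 − 1)/935) = 110.56.
Round up → n = 111.

n = 111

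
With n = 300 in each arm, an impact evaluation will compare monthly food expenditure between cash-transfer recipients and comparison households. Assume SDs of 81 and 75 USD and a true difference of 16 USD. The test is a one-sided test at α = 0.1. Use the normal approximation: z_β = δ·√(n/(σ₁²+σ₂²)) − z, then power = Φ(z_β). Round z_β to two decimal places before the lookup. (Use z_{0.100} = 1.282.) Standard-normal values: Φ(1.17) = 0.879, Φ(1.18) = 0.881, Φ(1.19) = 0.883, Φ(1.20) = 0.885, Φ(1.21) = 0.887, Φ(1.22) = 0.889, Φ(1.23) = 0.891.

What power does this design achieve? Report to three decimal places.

Power ≈ 0.891

z_β = δ·√(n/(σ₁²+σ₂²)) − z_α
    = 16 · √(300/12186) − 1.282
    = 16 · 0.15690 − 1.282
    = 2.5104 − 1.282 = 1.2284 → 1.23
Power = Φ(1.23) = 0.891.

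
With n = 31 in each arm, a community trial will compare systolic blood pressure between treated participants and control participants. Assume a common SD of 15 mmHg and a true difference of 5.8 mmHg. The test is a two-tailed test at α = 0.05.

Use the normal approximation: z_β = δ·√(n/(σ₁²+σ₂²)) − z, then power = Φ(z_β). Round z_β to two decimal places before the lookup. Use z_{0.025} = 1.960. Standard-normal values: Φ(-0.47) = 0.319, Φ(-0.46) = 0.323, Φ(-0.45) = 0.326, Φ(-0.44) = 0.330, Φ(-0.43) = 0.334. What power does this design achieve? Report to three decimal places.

Power ≈ 0.330

z_β = δ·√(n/(σ₁²+σ₂²)) − z_{α/2}
    = 5.8 · √(31/450) − 1.960
    = 5.8 · 0.26247 − 1.960
    = 1.5223 − 1.960 = -0.4377 → -0.44
Power = Φ(-0.44) = 0.330.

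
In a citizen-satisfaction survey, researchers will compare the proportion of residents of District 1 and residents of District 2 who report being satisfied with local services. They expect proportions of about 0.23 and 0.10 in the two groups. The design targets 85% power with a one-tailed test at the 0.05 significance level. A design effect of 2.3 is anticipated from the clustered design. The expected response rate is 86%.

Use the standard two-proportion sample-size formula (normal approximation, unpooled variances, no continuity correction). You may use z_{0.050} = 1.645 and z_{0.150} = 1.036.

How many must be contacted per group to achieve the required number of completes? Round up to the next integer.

n = 304 per group

n = (z_α + z_β)² · [p₁(1−p₁) + p₂(1−p₂)] / (p₁ − p₂)²
  = (1.645 + 1.036)² · (0.23·0.77 + 0.10·0.90) / (0.13)²
  = (2.681)² · (0.1771 + 0.0900) / 0.0169
  = 7.1878 · 0.2671 / 0.0169
  = 113.60
Design effect: 2.3 × 113.60 = 261.28.
Adjust for 86% response: 261.28 / 0.86 = 303.82.
Round up → n = 304 per group.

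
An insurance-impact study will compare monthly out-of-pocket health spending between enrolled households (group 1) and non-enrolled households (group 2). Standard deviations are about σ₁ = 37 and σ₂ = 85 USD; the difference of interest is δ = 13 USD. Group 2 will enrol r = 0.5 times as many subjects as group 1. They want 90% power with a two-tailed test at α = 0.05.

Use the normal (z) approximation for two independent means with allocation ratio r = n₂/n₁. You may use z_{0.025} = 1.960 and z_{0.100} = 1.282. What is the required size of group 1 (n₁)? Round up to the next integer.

n₁ = (z_{α/2} + z_β)² · (σ₁² + σ₂²/r) / δ²
   = (1.960 + 1.282)² · (37² + 85²/0.5) / 13²
   = 10.5106 · (1369 + 14450) / 169
   = 10.5106 · 15819 / 169
   = 983.83
Round up → n₁ = 984; n₂ = r·n₁ = 0.5 × 984 = 492.

n₁ = 984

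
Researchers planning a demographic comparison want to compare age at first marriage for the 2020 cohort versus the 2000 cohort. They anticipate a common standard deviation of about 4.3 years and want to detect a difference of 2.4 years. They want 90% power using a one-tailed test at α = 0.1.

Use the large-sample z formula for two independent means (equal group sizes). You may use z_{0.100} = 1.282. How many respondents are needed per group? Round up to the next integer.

n = 43 per group

n = (z_α + z_β)² · (σ₁² + σ₂²) / δ²
  = (1.282 + 1.282)² · (2·4.3² = 36.98) / 2.4²
  = 6.5741 · 36.98 / 5.76
  = 42.21
Round up → n = 43 per group.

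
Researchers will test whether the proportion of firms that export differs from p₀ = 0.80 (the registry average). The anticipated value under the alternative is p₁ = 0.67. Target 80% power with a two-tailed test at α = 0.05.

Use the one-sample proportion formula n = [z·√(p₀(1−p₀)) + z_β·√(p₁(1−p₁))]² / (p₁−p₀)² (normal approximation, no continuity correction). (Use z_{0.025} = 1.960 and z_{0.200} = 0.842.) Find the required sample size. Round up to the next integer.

n = [z_{α/2}·√(p₀q₀) + z_β·√(p₁q₁)]² / (p₁ − p₀)²
  = [1.960·√(0.80·0.20) + 0.842·√(0.67·0.33)]² / (-0.13)²
  = [1.960·0.4000 + 0.842·0.4702]² / 0.0169
  = [1.1799]² / 0.0169
  = 82.38
Round up → n = 83.

n = 83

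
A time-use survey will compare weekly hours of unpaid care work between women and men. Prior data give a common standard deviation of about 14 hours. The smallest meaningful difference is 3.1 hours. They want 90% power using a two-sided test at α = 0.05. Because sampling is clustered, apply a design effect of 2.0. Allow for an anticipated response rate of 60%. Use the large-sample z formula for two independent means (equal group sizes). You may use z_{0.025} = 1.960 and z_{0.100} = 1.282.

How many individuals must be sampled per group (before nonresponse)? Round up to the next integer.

n = (z_{α/2} + z_β)² · (σ₁² + σ₂²) / δ²
  = (1.960 + 1.282)² · (2·14² = 392) / 3.1²
  = 10.5106 · 392 / 9.61
  = 428.73
Design effect: 2.0 × 428.73 = 857.47.
Adjust for 60% response: 857.47 / 0.60 = 1429.12.
Round up → n = 1430 per group.

n = 1430 per group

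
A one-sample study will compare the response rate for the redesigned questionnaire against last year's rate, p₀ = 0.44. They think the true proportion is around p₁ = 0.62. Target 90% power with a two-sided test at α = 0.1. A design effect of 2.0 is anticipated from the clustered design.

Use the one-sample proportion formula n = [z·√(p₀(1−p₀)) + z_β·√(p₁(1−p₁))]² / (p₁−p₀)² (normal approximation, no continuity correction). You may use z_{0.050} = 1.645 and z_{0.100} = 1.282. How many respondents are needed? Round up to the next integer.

n = 128

n = [z_{α/2}·√(p₀q₀) + z_β·√(p₁q₁)]² / (p₁ − p₀)²
  = [1.645·√(0.44·0.56) + 1.282·√(0.62·0.38)]² / (0.18)²
  = [1.645·0.4964 + 1.282·0.4854]² / 0.0324
  = [1.4388]² / 0.0324
  = 63.90
Design effect: 2.0 × 63.90 = 127.79.
Round up → n = 128.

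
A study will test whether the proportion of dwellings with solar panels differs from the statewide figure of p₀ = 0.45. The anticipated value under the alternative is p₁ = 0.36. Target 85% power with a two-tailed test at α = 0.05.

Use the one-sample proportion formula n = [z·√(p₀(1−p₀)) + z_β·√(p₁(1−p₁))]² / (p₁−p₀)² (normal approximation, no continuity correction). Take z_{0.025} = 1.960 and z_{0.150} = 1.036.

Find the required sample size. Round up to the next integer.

n = 268

n = [z_{α/2}·√(p₀q₀) + z_β·√(p₁q₁)]² / (p₁ − p₀)²
  = [1.960·√(0.45·0.55) + 1.036·√(0.36·0.64)]² / (-0.09)²
  = [1.960·0.4975 + 1.036·0.4800]² / 0.0081
  = [1.4724]² / 0.0081
  = 267.64
Round up → n = 268.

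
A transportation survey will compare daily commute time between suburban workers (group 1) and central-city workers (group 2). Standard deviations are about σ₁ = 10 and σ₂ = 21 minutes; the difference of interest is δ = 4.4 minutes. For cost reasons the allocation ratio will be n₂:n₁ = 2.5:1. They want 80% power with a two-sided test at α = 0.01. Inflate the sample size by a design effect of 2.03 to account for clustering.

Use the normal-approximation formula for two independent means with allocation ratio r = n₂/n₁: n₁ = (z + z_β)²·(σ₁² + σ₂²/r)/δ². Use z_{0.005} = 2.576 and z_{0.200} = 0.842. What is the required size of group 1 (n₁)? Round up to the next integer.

n₁ = 339

n₁ = (z_{α/2} + z_β)² · (σ₁² + σ₂²/r) / δ²
   = (2.576 + 0.842)² · (10² + 21²/2.5) / 4.4²
   = 11.6827 · (100 + 176.4) / 19.36
   = 11.6827 · 276.4 / 19.36
   = 166.79
Design effect: 2.03 × 166.79 = 338.59.
Round up → n₁ = 339; n₂ = r·n₁ = 2.5 × 339 = 848.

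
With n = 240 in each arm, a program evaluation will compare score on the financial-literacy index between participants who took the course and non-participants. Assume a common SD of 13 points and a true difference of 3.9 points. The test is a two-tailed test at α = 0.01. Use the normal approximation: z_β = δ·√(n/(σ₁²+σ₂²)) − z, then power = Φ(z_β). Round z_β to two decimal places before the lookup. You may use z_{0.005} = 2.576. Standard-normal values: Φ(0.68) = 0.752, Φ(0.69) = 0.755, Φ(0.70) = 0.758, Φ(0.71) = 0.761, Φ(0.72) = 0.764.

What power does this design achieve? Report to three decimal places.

Power ≈ 0.761

z_β = δ·√(n/(σ₁²+σ₂²)) − z_{α/2}
    = 3.9 · √(240/338) − 2.576
    = 3.9 · 0.84265 − 2.576
    = 3.2863 − 2.576 = 0.7103 → 0.71
Power = Φ(0.71) = 0.761.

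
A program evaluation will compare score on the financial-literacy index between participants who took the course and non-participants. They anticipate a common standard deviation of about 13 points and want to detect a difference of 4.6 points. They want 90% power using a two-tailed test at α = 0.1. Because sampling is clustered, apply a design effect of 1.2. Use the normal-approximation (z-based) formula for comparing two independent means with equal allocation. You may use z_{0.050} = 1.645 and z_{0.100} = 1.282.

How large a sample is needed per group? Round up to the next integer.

n = (z_{α/2} + z_β)² · (σ₁² + σ₂²) / δ²
  = (1.645 + 1.282)² · (2·13² = 338) / 4.6²
  = 8.5673 · 338 / 21.16
  = 136.85
Design effect: 1.2 × 136.85 = 164.22.
Round up → n = 165 per group.

n = 165 per group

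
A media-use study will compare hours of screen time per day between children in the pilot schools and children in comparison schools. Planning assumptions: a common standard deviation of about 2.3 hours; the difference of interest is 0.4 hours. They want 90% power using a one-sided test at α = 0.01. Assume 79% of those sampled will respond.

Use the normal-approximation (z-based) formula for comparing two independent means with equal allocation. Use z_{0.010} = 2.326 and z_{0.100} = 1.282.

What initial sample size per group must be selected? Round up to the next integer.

n = 1090 per group

n = (z_α + z_β)² · (σ₁² + σ₂²) / δ²
  = (2.326 + 1.282)² · (2·2.3² = 10.58) / 0.4²
  = 13.0177 · 10.58 / 0.16
  = 860.79
Adjust for 79% response: 860.79 / 0.79 = 1089.61.
Round up → n = 1090 per group.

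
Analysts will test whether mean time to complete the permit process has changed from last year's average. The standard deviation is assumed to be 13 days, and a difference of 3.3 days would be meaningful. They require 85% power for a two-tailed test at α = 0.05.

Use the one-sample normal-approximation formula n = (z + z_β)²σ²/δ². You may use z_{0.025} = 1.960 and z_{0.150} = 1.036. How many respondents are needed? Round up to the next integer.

n = 140

n = (z_{α/2} + z_β)² · σ² / δ²
  = (1.960 + 1.036)² · 13² / 3.3²
  = 8.9760 · 169 / 10.89
  = 139.30
Round up → n = 140.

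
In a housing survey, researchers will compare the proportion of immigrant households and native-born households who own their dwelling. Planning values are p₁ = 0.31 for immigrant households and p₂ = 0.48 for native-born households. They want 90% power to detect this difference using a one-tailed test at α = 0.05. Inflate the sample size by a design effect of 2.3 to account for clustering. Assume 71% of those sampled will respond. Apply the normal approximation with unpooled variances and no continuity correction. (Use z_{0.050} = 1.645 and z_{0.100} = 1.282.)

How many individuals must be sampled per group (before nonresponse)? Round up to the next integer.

n = 446 per group

n = (z_α + z_β)² · [p₁(1−p₁) + p₂(1−p₂)] / (p₁ − p₂)²
  = (1.645 + 1.282)² · (0.31·0.69 + 0.48·0.52) / (-0.17)²
  = (2.927)² · (0.2139 + 0.2496) / 0.0289
  = 8.5673 · 0.4635 / 0.0289
  = 137.40
Design effect: 2.3 × 137.40 = 316.03.
Adjust for 71% response: 316.03 / 0.71 = 445.11.
Round up → n = 446 per group.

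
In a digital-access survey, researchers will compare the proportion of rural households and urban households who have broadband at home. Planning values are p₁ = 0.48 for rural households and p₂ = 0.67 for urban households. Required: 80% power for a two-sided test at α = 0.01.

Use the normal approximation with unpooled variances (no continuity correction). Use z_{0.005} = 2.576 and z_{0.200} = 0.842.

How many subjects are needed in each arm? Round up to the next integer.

n = 153 per group

n = (z_{α/2} + z_β)² · [p₁(1−p₁) + p₂(1−p₂)] / (p₁ − p₂)²
  = (2.576 + 0.842)² · (0.48·0.52 + 0.67·0.33) / (-0.19)²
  = (3.418)² · (0.2496 + 0.2211) / 0.0361
  = 11.6827 · 0.4707 / 0.0361
  = 152.33
Round up → n = 153 per group.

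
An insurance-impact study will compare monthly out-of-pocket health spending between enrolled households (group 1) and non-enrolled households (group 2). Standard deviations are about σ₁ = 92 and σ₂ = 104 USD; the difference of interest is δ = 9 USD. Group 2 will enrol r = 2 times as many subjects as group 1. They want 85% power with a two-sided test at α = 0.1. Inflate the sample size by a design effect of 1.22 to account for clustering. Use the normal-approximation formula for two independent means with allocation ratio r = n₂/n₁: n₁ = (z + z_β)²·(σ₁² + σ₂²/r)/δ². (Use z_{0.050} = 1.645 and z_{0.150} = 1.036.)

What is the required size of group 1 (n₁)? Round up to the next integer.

n₁ = 1502

n₁ = (z_{α/2} + z_β)² · (σ₁² + σ₂²/r) / δ²
   = (1.645 + 1.036)² · (92² + 104²/2) / 9²
   = 7.1878 · (8464 + 5408) / 81
   = 7.1878 · 13872 / 81
   = 1230.97
Design effect: 1.22 × 1230.97 = 1501.78.
Round up → n₁ = 1502; n₂ = r·n₁ = 2 × 1502 = 3004.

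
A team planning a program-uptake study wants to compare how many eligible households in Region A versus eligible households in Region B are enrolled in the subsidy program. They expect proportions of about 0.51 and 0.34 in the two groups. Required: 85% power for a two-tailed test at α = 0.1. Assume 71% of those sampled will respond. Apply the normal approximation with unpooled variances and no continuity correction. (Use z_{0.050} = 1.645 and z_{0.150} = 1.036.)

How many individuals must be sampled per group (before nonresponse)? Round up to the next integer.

n = (z_{α/2} + z_β)² · [p₁(1−p₁) + p₂(1−p₂)] / (p₁ − p₂)²
  = (1.645 + 1.036)² · (0.51·0.49 + 0.34·0.66) / (0.17)²
  = (2.681)² · (0.2499 + 0.2244) / 0.0289
  = 7.1878 · 0.4743 / 0.0289
  = 117.96
Adjust for 71% response: 117.96 / 0.71 = 166.15.
Round up → n = 167 per group.

n = 167 per group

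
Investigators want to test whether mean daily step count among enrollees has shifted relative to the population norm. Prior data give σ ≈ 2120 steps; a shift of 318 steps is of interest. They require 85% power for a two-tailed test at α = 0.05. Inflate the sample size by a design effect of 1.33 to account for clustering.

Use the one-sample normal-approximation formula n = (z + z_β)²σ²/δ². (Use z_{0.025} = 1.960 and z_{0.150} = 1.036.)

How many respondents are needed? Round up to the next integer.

n = (z_{α/2} + z_β)² · σ² / δ²
  = (1.960 + 1.036)² · 2120² / 318²
  = 8.9760 · 4494400 / 101124
  = 398.93
Design effect: 1.33 × 398.93 = 530.58.
Round up → n = 531.

n = 531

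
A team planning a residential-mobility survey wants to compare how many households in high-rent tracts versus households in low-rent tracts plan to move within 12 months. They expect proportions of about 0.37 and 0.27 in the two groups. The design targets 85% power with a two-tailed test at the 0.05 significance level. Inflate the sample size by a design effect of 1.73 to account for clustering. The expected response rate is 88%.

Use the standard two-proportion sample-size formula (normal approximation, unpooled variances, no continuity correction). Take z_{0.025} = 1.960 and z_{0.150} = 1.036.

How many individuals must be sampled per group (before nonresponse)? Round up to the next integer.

n = (z_{α/2} + z_β)² · [p₁(1−p₁) + p₂(1−p₂)] / (p₁ − p₂)²
  = (1.960 + 1.036)² · (0.37·0.63 + 0.27·0.73) / (0.10)²
  = (2.996)² · (0.2331 + 0.1971) / 0.0100
  = 8.9760 · 0.4302 / 0.0100
  = 386.15
Design effect: 1.73 × 386.15 = 668.04.
Adjust for 88% response: 668.04 / 0.88 = 759.13.
Round up → n = 760 per group.

n = 760 per group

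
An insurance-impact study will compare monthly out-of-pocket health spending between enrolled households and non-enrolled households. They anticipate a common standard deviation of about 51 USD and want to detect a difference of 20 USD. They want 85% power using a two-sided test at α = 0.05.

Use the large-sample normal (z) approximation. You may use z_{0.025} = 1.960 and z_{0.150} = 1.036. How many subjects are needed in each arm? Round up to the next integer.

n = 117 per group

n = (z_{α/2} + z_β)² · (σ₁² + σ₂²) / δ²
  = (1.960 + 1.036)² · (2·51² = 5202) / 20²
  = 8.9760 · 5202 / 400
  = 116.73
Round up → n = 117 per group.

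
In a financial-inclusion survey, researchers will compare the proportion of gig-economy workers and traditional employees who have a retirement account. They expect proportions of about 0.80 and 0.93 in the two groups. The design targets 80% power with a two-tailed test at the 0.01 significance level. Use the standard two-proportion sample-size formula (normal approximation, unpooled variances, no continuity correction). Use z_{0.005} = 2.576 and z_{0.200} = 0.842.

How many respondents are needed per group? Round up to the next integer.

n = (z_{α/2} + z_β)² · [p₁(1−p₁) + p₂(1−p₂)] / (p₁ − p₂)²
  = (2.576 + 0.842)² · (0.80·0.20 + 0.93·0.07) / (-0.13)²
  = (3.418)² · (0.1600 + 0.0651) / 0.0169
  = 11.6827 · 0.2251 / 0.0169
  = 155.61
Round up → n = 156 per group.

n = 156 per group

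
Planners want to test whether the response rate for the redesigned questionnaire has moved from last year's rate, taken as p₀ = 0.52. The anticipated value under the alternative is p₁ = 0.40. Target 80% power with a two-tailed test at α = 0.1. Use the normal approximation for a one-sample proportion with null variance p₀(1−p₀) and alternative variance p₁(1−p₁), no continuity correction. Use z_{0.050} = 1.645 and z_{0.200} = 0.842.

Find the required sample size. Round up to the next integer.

n = [z_{α/2}·√(p₀q₀) + z_β·√(p₁q₁)]² / (p₁ − p₀)²
  = [1.645·√(0.52·0.48) + 0.842·√(0.40·0.60)]² / (-0.12)²
  = [1.645·0.4996 + 0.842·0.4899]² / 0.0144
  = [1.2343]² / 0.0144
  = 105.80
Round up → n = 106.

n = 106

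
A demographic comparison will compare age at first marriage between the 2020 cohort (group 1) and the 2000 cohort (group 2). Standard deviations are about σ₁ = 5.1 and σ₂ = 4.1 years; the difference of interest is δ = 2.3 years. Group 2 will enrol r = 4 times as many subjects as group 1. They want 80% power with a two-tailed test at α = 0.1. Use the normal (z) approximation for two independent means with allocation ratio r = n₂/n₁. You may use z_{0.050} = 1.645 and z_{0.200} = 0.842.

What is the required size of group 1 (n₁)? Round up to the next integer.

n₁ = (z_{α/2} + z_β)² · (σ₁² + σ₂²/r) / δ²
   = (1.645 + 0.842)² · (5.1² + 4.1²/4) / 2.3²
   = 6.1852 · (26.01 + 4.2025) / 5.29
   = 6.1852 · 30.2125 / 5.29
   = 35.33
Round up → n₁ = 36; n₂ = r·n₁ = 4 × 36 = 144.

n₁ = 36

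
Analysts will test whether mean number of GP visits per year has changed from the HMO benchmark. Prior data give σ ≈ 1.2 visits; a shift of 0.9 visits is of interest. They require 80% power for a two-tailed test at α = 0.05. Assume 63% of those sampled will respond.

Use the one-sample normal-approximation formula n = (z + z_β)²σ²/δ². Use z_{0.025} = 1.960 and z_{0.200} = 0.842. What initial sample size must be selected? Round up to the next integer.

n = (z_{α/2} + z_β)² · σ² / δ²
  = (1.960 + 0.842)² · 1.2² / 0.9²
  = 7.8512 · 1.44 / 0.81
  = 13.96
Adjust for 63% response: 13.96 / 0.63 = 22.16.
Round up → n = 23.

n = 23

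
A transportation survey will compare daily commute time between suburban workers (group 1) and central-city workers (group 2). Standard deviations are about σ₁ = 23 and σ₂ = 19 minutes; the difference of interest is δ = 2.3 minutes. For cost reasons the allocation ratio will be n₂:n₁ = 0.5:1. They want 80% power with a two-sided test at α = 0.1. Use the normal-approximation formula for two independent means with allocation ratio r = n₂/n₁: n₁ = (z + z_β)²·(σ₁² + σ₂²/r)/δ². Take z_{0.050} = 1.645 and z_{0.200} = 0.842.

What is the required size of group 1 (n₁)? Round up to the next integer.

n₁ = (z_{α/2} + z_β)² · (σ₁² + σ₂²/r) / δ²
   = (1.645 + 0.842)² · (23² + 19²/0.5) / 2.3²
   = 6.1852 · (529 + 722) / 5.29
   = 6.1852 · 1251 / 5.29
   = 1462.69
Round up → n₁ = 1463; n₂ = r·n₁ = 0.5 × 1463 = 732.

n₁ = 1463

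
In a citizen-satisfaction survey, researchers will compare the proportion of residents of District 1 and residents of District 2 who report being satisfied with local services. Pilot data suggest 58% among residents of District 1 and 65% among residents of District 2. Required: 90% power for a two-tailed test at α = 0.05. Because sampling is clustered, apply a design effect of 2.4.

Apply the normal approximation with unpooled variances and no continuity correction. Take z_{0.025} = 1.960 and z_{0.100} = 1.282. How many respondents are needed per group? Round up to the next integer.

n = (z_{α/2} + z_β)² · [p₁(1−p₁) + p₂(1−p₂)] / (p₁ − p₂)²
  = (1.960 + 1.282)² · (0.58·0.42 + 0.65·0.35) / (-0.07)²
  = (3.242)² · (0.2436 + 0.2275) / 0.0049
  = 10.5106 · 0.4711 / 0.0049
  = 1010.52
Design effect: 2.4 × 1010.52 = 2425.24.
Round up → n = 2426 per group.

n = 2426 per group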